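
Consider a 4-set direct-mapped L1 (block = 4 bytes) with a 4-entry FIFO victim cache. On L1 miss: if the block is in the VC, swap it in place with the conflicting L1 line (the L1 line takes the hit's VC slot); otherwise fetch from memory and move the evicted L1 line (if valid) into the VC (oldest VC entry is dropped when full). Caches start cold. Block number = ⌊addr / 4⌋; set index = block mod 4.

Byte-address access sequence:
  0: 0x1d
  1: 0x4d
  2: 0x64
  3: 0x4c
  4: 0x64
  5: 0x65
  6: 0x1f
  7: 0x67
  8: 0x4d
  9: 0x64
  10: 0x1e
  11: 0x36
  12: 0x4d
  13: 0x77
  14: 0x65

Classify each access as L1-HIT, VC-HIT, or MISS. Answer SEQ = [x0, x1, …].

0: 0x1d (blk 7, set 3) → MISS  vc=[]
1: 0x4d (blk 19, set 3) → MISS  vc=[7]
2: 0x64 (blk 25, set 1) → MISS  vc=[7]
3: 0x4c (blk 19, set 3) → L1-HIT  vc=[7]
4: 0x64 (blk 25, set 1) → L1-HIT  vc=[7]
5: 0x65 (blk 25, set 1) → L1-HIT  vc=[7]
6: 0x1f (blk 7, set 3) → VC-HIT  vc=[19]
7: 0x67 (blk 25, set 1) → L1-HIT  vc=[19]
8: 0x4d (blk 19, set 3) → VC-HIT  vc=[7]
9: 0x64 (blk 25, set 1) → L1-HIT  vc=[7]
10: 0x1e (blk 7, set 3) → VC-HIT  vc=[19]
11: 0x36 (blk 13, set 1) → MISS  vc=[19, 25]
12: 0x4d (blk 19, set 3) → VC-HIT  vc=[7, 25]
13: 0x77 (blk 29, set 1) → MISS  vc=[7, 25, 13]
14: 0x65 (blk 25, set 1) → VC-HIT  vc=[7, 29, 13]

SEQ = [MISS, MISS, MISS, L1-HIT, L1-HIT, L1-HIT, VC-HIT, L1-HIT, VC-HIT, L1-HIT, VC-HIT, MISS, VC-HIT, MISS, VC-HIT]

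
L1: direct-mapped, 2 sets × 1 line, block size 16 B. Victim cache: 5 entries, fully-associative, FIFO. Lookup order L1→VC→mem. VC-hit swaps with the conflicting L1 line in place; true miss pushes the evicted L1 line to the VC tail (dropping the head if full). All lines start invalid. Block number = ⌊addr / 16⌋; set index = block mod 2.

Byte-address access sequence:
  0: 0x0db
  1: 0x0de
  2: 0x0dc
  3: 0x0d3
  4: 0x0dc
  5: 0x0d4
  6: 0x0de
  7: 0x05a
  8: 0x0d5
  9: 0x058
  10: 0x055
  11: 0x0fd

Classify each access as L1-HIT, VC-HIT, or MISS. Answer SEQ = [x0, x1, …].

0: 0xdb (blk 13, set 1) → MISS  vc=[]
1: 0xde (blk 13, set 1) → L1-HIT  vc=[]
2: 0xdc (blk 13, set 1) → L1-HIT  vc=[]
3: 0xd3 (blk 13, set 1) → L1-HIT  vc=[]
4: 0xdc (blk 13, set 1) → L1-HIT  vc=[]
5: 0xd4 (blk 13, set 1) → L1-HIT  vc=[]
6: 0xde (blk 13, set 1) → L1-HIT  vc=[]
7: 0x5a (blk 5, set 1) → MISS  vc=[13]
8: 0xd5 (blk 13, set 1) → VC-HIT  vc=[5]
9: 0x58 (blk 5, set 1) → VC-HIT  vc=[13]
10: 0x55 (blk 5, set 1) → L1-HIT  vc=[13]
11: 0xfd (blk 15, set 1) → MISS  vc=[13, 5]

SEQ = [MISS, L1-HIT, L1-HIT, L1-HIT, L1-HIT, L1-HIT, L1-HIT, MISS, VC-HIT, VC-HIT, L1-HIT, MISS]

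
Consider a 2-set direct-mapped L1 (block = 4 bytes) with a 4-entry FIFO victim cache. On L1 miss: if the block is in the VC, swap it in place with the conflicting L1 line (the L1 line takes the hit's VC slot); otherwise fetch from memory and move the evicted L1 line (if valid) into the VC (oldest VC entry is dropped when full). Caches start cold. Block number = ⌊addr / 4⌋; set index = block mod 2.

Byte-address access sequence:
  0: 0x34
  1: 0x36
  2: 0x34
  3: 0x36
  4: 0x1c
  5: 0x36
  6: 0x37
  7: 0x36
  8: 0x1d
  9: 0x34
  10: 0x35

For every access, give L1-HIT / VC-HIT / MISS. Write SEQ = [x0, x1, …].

SEQ = [MISS, L1-HIT, L1-HIT, L1-HIT, MISS, VC-HIT, L1-HIT, L1-HIT, VC-HIT, VC-HIT, L1-HIT]

0: 0x34 (blk 13, set 1) → MISS  vc=[]
1: 0x36 (blk 13, set 1) → L1-HIT  vc=[]
2: 0x34 (blk 13, set 1) → L1-HIT  vc=[]
3: 0x36 (blk 13, set 1) → L1-HIT  vc=[]
4: 0x1c (blk 7, set 1) → MISS  vc=[13]
5: 0x36 (blk 13, set 1) → VC-HIT  vc=[7]
6: 0x37 (blk 13, set 1) → L1-HIT  vc=[7]
7: 0x36 (blk 13, set 1) → L1-HIT  vc=[7]
8: 0x1d (blk 7, set 1) → VC-HIT  vc=[13]
9: 0x34 (blk 13, set 1) → VC-HIT  vc=[7]
10: 0x35 (blk 13, set 1) → L1-HIT  vc=[7]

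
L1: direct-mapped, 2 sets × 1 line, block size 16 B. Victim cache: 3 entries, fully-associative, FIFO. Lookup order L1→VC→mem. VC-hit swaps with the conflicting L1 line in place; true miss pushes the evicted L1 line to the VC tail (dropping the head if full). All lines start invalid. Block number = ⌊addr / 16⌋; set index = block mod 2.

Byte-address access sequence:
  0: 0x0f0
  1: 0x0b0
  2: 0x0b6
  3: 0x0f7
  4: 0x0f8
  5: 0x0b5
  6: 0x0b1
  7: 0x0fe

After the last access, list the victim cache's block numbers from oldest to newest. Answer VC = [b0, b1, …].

VC = [11]

  [0] addr=0xf0 blk=15 s=1: MISS | VC []
  [1] addr=0xb0 blk=11 s=1: MISS | VC [15]
  [2] addr=0xb6 blk=11 s=1: L1-HIT | VC [15]
  [3] addr=0xf7 blk=15 s=1: VC-HIT | VC [11]
  [4] addr=0xf8 blk=15 s=1: L1-HIT | VC [11]
  [5] addr=0xb5 blk=11 s=1: VC-HIT | VC [15]
  [6] addr=0xb1 blk=11 s=1: L1-HIT | VC [15]
  [7] addr=0xfe blk=15 s=1: VC-HIT | VC [11]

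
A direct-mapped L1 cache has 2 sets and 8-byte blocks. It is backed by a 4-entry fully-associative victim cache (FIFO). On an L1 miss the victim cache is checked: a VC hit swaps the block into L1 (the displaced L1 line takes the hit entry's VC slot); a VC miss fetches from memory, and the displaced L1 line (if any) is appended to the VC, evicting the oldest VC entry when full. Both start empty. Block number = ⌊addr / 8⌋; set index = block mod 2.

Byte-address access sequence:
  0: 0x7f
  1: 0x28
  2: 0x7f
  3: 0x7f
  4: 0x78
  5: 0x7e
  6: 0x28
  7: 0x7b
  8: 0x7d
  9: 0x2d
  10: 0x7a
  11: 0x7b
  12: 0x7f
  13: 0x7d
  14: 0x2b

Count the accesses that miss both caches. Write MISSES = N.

  [0] addr=0x7f blk=15 s=1: MISS | VC []
  [1] addr=0x28 blk=5 s=1: MISS | VC [15]
  [2] addr=0x7f blk=15 s=1: VC-HIT | VC [5]
  [3] addr=0x7f blk=15 s=1: L1-HIT | VC [5]
  [4] addr=0x78 blk=15 s=1: L1-HIT | VC [5]
  [5] addr=0x7e blk=15 s=1: L1-HIT | VC [5]
  [6] addr=0x28 blk=5 s=1: VC-HIT | VC [15]
  [7] addr=0x7b blk=15 s=1: VC-HIT | VC [5]
  [8] addr=0x7d blk=15 s=1: L1-HIT | VC [5]
  [9] addr=0x2d blk=5 s=1: VC-HIT | VC [15]
  [10] addr=0x7a blk=15 s=1: VC-HIT | VC [5]
  [11] addr=0x7b blk=15 s=1: L1-HIT | VC [5]
  [12] addr=0x7f blk=15 s=1: L1-HIT | VC [5]
  [13] addr=0x7d blk=15 s=1: L1-HIT | VC [5]
  [14] addr=0x2b blk=5 s=1: VC-HIT | VC [15]

MISSES = 2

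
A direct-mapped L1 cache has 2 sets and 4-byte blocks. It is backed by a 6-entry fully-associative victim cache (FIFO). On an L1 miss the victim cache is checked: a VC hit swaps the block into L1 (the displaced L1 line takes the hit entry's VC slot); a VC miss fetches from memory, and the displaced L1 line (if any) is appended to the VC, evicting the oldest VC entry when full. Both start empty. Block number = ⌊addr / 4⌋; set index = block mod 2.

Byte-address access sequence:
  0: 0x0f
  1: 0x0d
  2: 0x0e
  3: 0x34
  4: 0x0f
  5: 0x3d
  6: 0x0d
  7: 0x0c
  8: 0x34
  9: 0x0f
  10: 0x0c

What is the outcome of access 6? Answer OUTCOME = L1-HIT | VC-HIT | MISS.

0: 0xf (blk 3, set 1) → MISS  vc=[]
1: 0xd (blk 3, set 1) → L1-HIT  vc=[]
2: 0xe (blk 3, set 1) → L1-HIT  vc=[]
3: 0x34 (blk 13, set 1) → MISS  vc=[3]
4: 0xf (blk 3, set 1) → VC-HIT  vc=[13]
5: 0x3d (blk 15, set 1) → MISS  vc=[13, 3]
6: 0xd (blk 3, set 1) → VC-HIT  vc=[13, 15]
7: 0xc (blk 3, set 1) → L1-HIT  vc=[13, 15]
8: 0x34 (blk 13, set 1) → VC-HIT  vc=[3, 15]
9: 0xf (blk 3, set 1) → VC-HIT  vc=[13, 15]
10: 0xc (blk 3, set 1) → L1-HIT  vc=[13, 15]

OUTCOME = VC-HIT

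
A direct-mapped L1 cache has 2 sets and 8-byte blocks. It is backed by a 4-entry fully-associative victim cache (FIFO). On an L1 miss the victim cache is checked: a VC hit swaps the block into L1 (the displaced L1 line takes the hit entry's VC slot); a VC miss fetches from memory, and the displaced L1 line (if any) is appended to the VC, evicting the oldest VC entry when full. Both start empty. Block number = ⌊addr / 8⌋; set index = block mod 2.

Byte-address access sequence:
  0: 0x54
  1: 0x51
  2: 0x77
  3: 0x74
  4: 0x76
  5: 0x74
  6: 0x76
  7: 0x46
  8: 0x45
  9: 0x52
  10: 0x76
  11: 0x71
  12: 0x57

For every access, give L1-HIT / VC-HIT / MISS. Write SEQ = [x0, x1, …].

0: 0x54 (blk 10, set 0) → MISS  vc=[]
1: 0x51 (blk 10, set 0) → L1-HIT  vc=[]
2: 0x77 (blk 14, set 0) → MISS  vc=[10]
3: 0x74 (blk 14, set 0) → L1-HIT  vc=[10]
4: 0x76 (blk 14, set 0) → L1-HIT  vc=[10]
5: 0x74 (blk 14, set 0) → L1-HIT  vc=[10]
6: 0x76 (blk 14, set 0) → L1-HIT  vc=[10]
7: 0x46 (blk 8, set 0) → MISS  vc=[10, 14]
8: 0x45 (blk 8, set 0) → L1-HIT  vc=[10, 14]
9: 0x52 (blk 10, set 0) → VC-HIT  vc=[8, 14]
10: 0x76 (blk 14, set 0) → VC-HIT  vc=[8, 10]
11: 0x71 (blk 14, set 0) → L1-HIT  vc=[8, 10]
12: 0x57 (blk 10, set 0) → VC-HIT  vc=[8, 14]

SEQ = [MISS, L1-HIT, MISS, L1-HIT, L1-HIT, L1-HIT, L1-HIT, MISS, L1-HIT, VC-HIT, VC-HIT, L1-HIT, VC-HIT]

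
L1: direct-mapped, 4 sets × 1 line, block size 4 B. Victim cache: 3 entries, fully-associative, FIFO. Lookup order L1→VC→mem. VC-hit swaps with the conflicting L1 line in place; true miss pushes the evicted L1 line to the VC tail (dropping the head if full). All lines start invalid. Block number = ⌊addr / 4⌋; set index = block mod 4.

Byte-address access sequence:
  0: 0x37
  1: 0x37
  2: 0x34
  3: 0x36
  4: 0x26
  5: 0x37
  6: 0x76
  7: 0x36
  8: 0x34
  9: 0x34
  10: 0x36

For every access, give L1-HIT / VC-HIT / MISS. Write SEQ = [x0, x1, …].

SEQ = [MISS, L1-HIT, L1-HIT, L1-HIT, MISS, VC-HIT, MISS, VC-HIT, L1-HIT, L1-HIT, L1-HIT]

0: 0x37 (blk 13, set 1) → MISS  vc=[]
1: 0x37 (blk 13, set 1) → L1-HIT  vc=[]
2: 0x34 (blk 13, set 1) → L1-HIT  vc=[]
3: 0x36 (blk 13, set 1) → L1-HIT  vc=[]
4: 0x26 (blk 9, set 1) → MISS  vc=[13]
5: 0x37 (blk 13, set 1) → VC-HIT  vc=[9]
6: 0x76 (blk 29, set 1) → MISS  vc=[9, 13]
7: 0x36 (blk 13, set 1) → VC-HIT  vc=[9, 29]
8: 0x34 (blk 13, set 1) → L1-HIT  vc=[9, 29]
9: 0x34 (blk 13, set 1) → L1-HIT  vc=[9, 29]
10: 0x36 (blk 13, set 1) → L1-HIT  vc=[9, 29]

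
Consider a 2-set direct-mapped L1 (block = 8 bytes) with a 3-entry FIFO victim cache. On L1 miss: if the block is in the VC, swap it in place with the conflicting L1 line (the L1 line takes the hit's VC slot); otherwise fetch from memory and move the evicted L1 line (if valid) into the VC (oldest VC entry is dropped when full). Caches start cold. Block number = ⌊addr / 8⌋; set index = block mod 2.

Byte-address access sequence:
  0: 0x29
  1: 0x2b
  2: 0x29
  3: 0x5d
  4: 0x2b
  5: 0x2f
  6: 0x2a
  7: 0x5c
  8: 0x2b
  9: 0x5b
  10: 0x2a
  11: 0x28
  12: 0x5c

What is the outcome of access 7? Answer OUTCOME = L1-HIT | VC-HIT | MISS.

OUTCOME = VC-HIT

0: 0x29 (blk 5, set 1) → MISS  vc=[]
1: 0x2b (blk 5, set 1) → L1-HIT  vc=[]
2: 0x29 (blk 5, set 1) → L1-HIT  vc=[]
3: 0x5d (blk 11, set 1) → MISS  vc=[5]
4: 0x2b (blk 5, set 1) → VC-HIT  vc=[11]
5: 0x2f (blk 5, set 1) → L1-HIT  vc=[11]
6: 0x2a (blk 5, set 1) → L1-HIT  vc=[11]
7: 0x5c (blk 11, set 1) → VC-HIT  vc=[5]
8: 0x2b (blk 5, set 1) → VC-HIT  vc=[11]
9: 0x5b (blk 11, set 1) → VC-HIT  vc=[5]
10: 0x2a (blk 5, set 1) → VC-HIT  vc=[11]
11: 0x28 (blk 5, set 1) → L1-HIT  vc=[11]
12: 0x5c (blk 11, set 1) → VC-HIT  vc=[5]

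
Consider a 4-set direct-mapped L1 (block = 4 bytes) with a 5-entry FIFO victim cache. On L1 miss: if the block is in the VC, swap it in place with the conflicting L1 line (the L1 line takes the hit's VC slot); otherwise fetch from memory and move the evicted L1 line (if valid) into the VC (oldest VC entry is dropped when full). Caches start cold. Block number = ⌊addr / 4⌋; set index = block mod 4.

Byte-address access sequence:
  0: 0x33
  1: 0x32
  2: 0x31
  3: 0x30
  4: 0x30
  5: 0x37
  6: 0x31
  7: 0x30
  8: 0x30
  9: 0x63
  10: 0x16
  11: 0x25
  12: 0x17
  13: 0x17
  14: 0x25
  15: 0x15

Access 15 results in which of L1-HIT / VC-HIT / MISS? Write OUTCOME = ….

OUTCOME = VC-HIT

0: 0x33 (blk 12, set 0) → MISS  vc=[]
1: 0x32 (blk 12, set 0) → L1-HIT  vc=[]
2: 0x31 (blk 12, set 0) → L1-HIT  vc=[]
3: 0x30 (blk 12, set 0) → L1-HIT  vc=[]
4: 0x30 (blk 12, set 0) → L1-HIT  vc=[]
5: 0x37 (blk 13, set 1) → MISS  vc=[]
6: 0x31 (blk 12, set 0) → L1-HIT  vc=[]
7: 0x30 (blk 12, set 0) → L1-HIT  vc=[]
8: 0x30 (blk 12, set 0) → L1-HIT  vc=[]
9: 0x63 (blk 24, set 0) → MISS  vc=[12]
10: 0x16 (blk 5, set 1) → MISS  vc=[12, 13]
11: 0x25 (blk 9, set 1) → MISS  vc=[12, 13, 5]
12: 0x17 (blk 5, set 1) → VC-HIT  vc=[12, 13, 9]
13: 0x17 (blk 5, set 1) → L1-HIT  vc=[12, 13, 9]
14: 0x25 (blk 9, set 1) → VC-HIT  vc=[12, 13, 5]
15: 0x15 (blk 5, set 1) → VC-HIT  vc=[12, 13, 9]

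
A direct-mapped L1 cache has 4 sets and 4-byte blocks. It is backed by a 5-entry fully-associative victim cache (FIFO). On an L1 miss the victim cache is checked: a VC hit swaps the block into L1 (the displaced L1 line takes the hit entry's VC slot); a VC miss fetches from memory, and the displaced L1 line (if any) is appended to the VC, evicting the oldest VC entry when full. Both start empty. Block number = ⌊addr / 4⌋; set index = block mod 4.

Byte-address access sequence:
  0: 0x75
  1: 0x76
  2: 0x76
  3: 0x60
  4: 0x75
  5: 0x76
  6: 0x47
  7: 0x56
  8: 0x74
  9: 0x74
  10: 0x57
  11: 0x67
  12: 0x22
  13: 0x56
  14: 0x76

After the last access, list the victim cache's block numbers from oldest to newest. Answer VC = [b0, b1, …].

VC = [21, 17, 25, 24]

0: 0x75 (blk 29, set 1) → MISS  vc=[]
1: 0x76 (blk 29, set 1) → L1-HIT  vc=[]
2: 0x76 (blk 29, set 1) → L1-HIT  vc=[]
3: 0x60 (blk 24, set 0) → MISS  vc=[]
4: 0x75 (blk 29, set 1) → L1-HIT  vc=[]
5: 0x76 (blk 29, set 1) → L1-HIT  vc=[]
6: 0x47 (blk 17, set 1) → MISS  vc=[29]
7: 0x56 (blk 21, set 1) → MISS  vc=[29, 17]
8: 0x74 (blk 29, set 1) → VC-HIT  vc=[21, 17]
9: 0x74 (blk 29, set 1) → L1-HIT  vc=[21, 17]
10: 0x57 (blk 21, set 1) → VC-HIT  vc=[29, 17]
11: 0x67 (blk 25, set 1) → MISS  vc=[29, 17, 21]
12: 0x22 (blk 8, set 0) → MISS  vc=[29, 17, 21, 24]
13: 0x56 (blk 21, set 1) → VC-HIT  vc=[29, 17, 25, 24]
14: 0x76 (blk 29, set 1) → VC-HIT  vc=[21, 17, 25, 24]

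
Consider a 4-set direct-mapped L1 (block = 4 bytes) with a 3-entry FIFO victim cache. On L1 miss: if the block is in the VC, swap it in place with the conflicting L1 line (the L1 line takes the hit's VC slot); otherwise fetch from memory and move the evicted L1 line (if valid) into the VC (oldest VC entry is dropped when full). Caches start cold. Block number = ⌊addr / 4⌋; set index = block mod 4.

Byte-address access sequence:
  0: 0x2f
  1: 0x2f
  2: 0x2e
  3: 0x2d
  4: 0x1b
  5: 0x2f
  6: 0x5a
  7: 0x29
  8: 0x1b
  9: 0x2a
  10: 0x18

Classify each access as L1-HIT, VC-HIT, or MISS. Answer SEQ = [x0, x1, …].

  [0] addr=0x2f blk=11 s=3: MISS | VC []
  [1] addr=0x2f blk=11 s=3: L1-HIT | VC []
  [2] addr=0x2e blk=11 s=3: L1-HIT | VC []
  [3] addr=0x2d blk=11 s=3: L1-HIT | VC []
  [4] addr=0x1b blk=6 s=2: MISS | VC []
  [5] addr=0x2f blk=11 s=3: L1-HIT | VC []
  [6] addr=0x5a blk=22 s=2: MISS | VC [6]
  [7] addr=0x29 blk=10 s=2: MISS | VC [6, 22]
  [8] addr=0x1b blk=6 s=2: VC-HIT | VC [10, 22]
  [9] addr=0x2a blk=10 s=2: VC-HIT | VC [6, 22]
  [10] addr=0x18 blk=6 s=2: VC-HIT | VC [10, 22]

SEQ = [MISS, L1-HIT, L1-HIT, L1-HIT, MISS, L1-HIT, MISS, MISS, VC-HIT, VC-HIT, VC-HIT]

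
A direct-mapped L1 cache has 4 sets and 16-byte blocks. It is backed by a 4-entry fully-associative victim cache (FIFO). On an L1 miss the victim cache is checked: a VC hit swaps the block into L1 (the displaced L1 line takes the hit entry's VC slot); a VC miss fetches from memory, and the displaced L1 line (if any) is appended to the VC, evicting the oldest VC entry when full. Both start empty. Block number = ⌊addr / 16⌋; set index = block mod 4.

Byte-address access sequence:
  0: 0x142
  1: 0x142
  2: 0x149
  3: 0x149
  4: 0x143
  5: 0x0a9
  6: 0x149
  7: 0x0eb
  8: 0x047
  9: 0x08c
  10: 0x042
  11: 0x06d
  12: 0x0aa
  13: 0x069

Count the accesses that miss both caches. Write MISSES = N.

0: 0x142 (blk 20, set 0) → MISS  vc=[]
1: 0x142 (blk 20, set 0) → L1-HIT  vc=[]
2: 0x149 (blk 20, set 0) → L1-HIT  vc=[]
3: 0x149 (blk 20, set 0) → L1-HIT  vc=[]
4: 0x143 (blk 20, set 0) → L1-HIT  vc=[]
5: 0xa9 (blk 10, set 2) → MISS  vc=[]
6: 0x149 (blk 20, set 0) → L1-HIT  vc=[]
7: 0xeb (blk 14, set 2) → MISS  vc=[10]
8: 0x47 (blk 4, set 0) → MISS  vc=[10, 20]
9: 0x8c (blk 8, set 0) → MISS  vc=[10, 20, 4]
10: 0x42 (blk 4, set 0) → VC-HIT  vc=[10, 20, 8]
11: 0x6d (blk 6, set 2) → MISS  vc=[10, 20, 8, 14]
12: 0xaa (blk 10, set 2) → VC-HIT  vc=[6, 20, 8, 14]
13: 0x69 (blk 6, set 2) → VC-HIT  vc=[10, 20, 8, 14]

MISSES = 6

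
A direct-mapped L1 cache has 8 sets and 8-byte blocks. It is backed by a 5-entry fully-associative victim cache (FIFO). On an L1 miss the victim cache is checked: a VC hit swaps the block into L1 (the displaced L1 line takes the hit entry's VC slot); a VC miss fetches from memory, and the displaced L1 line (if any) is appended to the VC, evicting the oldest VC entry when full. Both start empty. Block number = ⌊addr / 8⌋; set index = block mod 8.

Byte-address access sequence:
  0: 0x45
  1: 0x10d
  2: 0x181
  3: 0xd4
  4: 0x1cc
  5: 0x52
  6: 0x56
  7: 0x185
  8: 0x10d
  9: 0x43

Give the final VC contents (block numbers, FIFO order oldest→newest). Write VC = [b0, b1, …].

VC = [48, 57, 26]

#0 0x45→b8/s0 MISS; vc=[]
#1 0x10d→b33/s1 MISS; vc=[]
#2 0x181→b48/s0 MISS; vc=[8]
#3 0xd4→b26/s2 MISS; vc=[8]
#4 0x1cc→b57/s1 MISS; vc=[8,33]
#5 0x52→b10/s2 MISS; vc=[8,33,26]
#6 0x56→b10/s2 L1-HIT; vc=[8,33,26]
#7 0x185→b48/s0 L1-HIT; vc=[8,33,26]
#8 0x10d→b33/s1 VC-HIT; vc=[8,57,26]
#9 0x43→b8/s0 VC-HIT; vc=[48,57,26]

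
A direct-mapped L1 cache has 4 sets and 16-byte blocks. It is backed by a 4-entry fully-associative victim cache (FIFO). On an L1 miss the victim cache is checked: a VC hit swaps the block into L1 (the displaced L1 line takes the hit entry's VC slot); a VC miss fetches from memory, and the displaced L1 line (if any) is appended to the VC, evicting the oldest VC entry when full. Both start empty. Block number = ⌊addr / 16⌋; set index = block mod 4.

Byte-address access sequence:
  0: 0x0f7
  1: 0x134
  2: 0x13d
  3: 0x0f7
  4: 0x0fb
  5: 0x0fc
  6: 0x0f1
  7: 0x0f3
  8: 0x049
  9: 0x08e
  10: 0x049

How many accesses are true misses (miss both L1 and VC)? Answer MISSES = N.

MISSES = 4

#0 0xf7→b15/s3 MISS; vc=[]
#1 0x134→b19/s3 MISS; vc=[15]
#2 0x13d→b19/s3 L1-HIT; vc=[15]
#3 0xf7→b15/s3 VC-HIT; vc=[19]
#4 0xfb→b15/s3 L1-HIT; vc=[19]
#5 0xfc→b15/s3 L1-HIT; vc=[19]
#6 0xf1→b15/s3 L1-HIT; vc=[19]
#7 0xf3→b15/s3 L1-HIT; vc=[19]
#8 0x49→b4/s0 MISS; vc=[19]
#9 0x8e→b8/s0 MISS; vc=[19,4]
#10 0x49→b4/s0 VC-HIT; vc=[19,8]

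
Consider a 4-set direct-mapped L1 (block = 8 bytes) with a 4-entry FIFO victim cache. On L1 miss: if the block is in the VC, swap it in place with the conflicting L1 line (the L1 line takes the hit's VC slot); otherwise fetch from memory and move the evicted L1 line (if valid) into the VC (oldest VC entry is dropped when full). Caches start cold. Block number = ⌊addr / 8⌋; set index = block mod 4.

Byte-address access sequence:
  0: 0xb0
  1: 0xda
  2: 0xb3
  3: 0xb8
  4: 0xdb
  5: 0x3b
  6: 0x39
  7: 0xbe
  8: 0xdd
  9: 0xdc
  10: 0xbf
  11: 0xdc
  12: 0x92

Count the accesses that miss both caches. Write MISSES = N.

  [0] addr=0xb0 blk=22 s=2: MISS | VC []
  [1] addr=0xda blk=27 s=3: MISS | VC []
  [2] addr=0xb3 blk=22 s=2: L1-HIT | VC []
  [3] addr=0xb8 blk=23 s=3: MISS | VC [27]
  [4] addr=0xdb blk=27 s=3: VC-HIT | VC [23]
  [5] addr=0x3b blk=7 s=3: MISS | VC [23, 27]
  [6] addr=0x39 blk=7 s=3: L1-HIT | VC [23, 27]
  [7] addr=0xbe blk=23 s=3: VC-HIT | VC [7, 27]
  [8] addr=0xdd blk=27 s=3: VC-HIT | VC [7, 23]
  [9] addr=0xdc blk=27 s=3: L1-HIT | VC [7, 23]
  [10] addr=0xbf blk=23 s=3: VC-HIT | VC [7, 27]
  [11] addr=0xdc blk=27 s=3: VC-HIT | VC [7, 23]
  [12] addr=0x92 blk=18 s=2: MISS | VC [7, 23, 22]

MISSES = 5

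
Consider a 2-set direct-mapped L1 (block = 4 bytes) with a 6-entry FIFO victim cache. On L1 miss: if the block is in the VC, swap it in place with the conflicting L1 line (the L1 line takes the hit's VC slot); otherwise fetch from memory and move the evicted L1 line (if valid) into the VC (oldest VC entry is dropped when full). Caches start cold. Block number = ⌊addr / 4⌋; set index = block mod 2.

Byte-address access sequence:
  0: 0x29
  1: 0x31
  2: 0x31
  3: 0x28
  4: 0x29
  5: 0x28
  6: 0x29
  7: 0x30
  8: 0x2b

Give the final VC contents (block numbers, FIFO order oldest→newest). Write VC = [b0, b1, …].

0: 0x29 (blk 10, set 0) → MISS  vc=[]
1: 0x31 (blk 12, set 0) → MISS  vc=[10]
2: 0x31 (blk 12, set 0) → L1-HIT  vc=[10]
3: 0x28 (blk 10, set 0) → VC-HIT  vc=[12]
4: 0x29 (blk 10, set 0) → L1-HIT  vc=[12]
5: 0x28 (blk 10, set 0) → L1-HIT  vc=[12]
6: 0x29 (blk 10, set 0) → L1-HIT  vc=[12]
7: 0x30 (blk 12, set 0) → VC-HIT  vc=[10]
8: 0x2b (blk 10, set 0) → VC-HIT  vc=[12]

VC = [12]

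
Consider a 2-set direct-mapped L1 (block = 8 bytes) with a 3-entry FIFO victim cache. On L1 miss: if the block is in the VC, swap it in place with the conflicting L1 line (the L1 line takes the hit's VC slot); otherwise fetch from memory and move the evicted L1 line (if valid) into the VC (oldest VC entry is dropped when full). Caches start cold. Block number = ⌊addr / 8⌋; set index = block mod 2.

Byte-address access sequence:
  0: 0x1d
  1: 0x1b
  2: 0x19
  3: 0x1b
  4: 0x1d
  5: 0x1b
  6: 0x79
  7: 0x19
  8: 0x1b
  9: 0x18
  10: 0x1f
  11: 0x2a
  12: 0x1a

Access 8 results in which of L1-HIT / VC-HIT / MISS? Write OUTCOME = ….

OUTCOME = L1-HIT

#0 0x1d→b3/s1 MISS; vc=[]
#1 0x1b→b3/s1 L1-HIT; vc=[]
#2 0x19→b3/s1 L1-HIT; vc=[]
#3 0x1b→b3/s1 L1-HIT; vc=[]
#4 0x1d→b3/s1 L1-HIT; vc=[]
#5 0x1b→b3/s1 L1-HIT; vc=[]
#6 0x79→b15/s1 MISS; vc=[3]
#7 0x19→b3/s1 VC-HIT; vc=[15]
#8 0x1b→b3/s1 L1-HIT; vc=[15]
#9 0x18→b3/s1 L1-HIT; vc=[15]
#10 0x1f→b3/s1 L1-HIT; vc=[15]
#11 0x2a→b5/s1 MISS; vc=[15,3]
#12 0x1a→b3/s1 VC-HIT; vc=[15,5]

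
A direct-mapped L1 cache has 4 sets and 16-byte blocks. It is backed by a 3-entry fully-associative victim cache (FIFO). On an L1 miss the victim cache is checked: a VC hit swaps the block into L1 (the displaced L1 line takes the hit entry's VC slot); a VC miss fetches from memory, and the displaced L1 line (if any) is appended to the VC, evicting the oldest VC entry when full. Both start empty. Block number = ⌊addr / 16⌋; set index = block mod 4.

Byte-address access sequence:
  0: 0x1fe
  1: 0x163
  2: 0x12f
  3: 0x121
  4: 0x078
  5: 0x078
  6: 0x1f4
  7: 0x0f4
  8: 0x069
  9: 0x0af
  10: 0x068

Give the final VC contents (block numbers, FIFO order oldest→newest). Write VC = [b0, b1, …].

  [0] addr=0x1fe blk=31 s=3: MISS | VC []
  [1] addr=0x163 blk=22 s=2: MISS | VC []
  [2] addr=0x12f blk=18 s=2: MISS | VC [22]
  [3] addr=0x121 blk=18 s=2: L1-HIT | VC [22]
  [4] addr=0x78 blk=7 s=3: MISS | VC [22, 31]
  [5] addr=0x78 blk=7 s=3: L1-HIT | VC [22, 31]
  [6] addr=0x1f4 blk=31 s=3: VC-HIT | VC [22, 7]
  [7] addr=0xf4 blk=15 s=3: MISS | VC [22, 7, 31]
  [8] addr=0x69 blk=6 s=2: MISS | VC [7, 31, 18]
  [9] addr=0xaf blk=10 s=2: MISS | VC [31, 18, 6]
  [10] addr=0x68 blk=6 s=2: VC-HIT | VC [31, 18, 10]

VC = [31, 18, 10]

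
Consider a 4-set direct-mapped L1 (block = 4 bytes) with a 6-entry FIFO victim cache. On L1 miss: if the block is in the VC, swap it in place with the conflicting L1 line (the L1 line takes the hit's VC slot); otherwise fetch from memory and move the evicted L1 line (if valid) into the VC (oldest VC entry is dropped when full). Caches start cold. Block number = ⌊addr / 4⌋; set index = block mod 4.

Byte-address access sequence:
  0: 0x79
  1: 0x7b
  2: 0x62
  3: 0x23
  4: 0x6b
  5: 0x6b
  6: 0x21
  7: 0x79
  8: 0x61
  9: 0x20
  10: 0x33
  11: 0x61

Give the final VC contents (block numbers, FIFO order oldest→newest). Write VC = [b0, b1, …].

#0 0x79→b30/s2 MISS; vc=[]
#1 0x7b→b30/s2 L1-HIT; vc=[]
#2 0x62→b24/s0 MISS; vc=[]
#3 0x23→b8/s0 MISS; vc=[24]
#4 0x6b→b26/s2 MISS; vc=[24,30]
#5 0x6b→b26/s2 L1-HIT; vc=[24,30]
#6 0x21→b8/s0 L1-HIT; vc=[24,30]
#7 0x79→b30/s2 VC-HIT; vc=[24,26]
#8 0x61→b24/s0 VC-HIT; vc=[8,26]
#9 0x20→b8/s0 VC-HIT; vc=[24,26]
#10 0x33→b12/s0 MISS; vc=[24,26,8]
#11 0x61→b24/s0 VC-HIT; vc=[12,26,8]

VC = [12, 26, 8]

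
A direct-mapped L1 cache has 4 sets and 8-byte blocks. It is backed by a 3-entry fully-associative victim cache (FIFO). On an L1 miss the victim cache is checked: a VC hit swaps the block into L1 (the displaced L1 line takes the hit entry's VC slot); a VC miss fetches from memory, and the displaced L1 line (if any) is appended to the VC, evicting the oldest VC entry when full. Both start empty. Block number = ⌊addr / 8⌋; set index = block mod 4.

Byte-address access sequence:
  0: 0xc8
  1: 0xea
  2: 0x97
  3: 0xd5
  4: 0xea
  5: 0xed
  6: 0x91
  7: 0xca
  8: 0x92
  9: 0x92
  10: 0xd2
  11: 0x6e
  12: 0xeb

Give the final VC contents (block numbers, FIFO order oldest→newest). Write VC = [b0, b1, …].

0: 0xc8 (blk 25, set 1) → MISS  vc=[]
1: 0xea (blk 29, set 1) → MISS  vc=[25]
2: 0x97 (blk 18, set 2) → MISS  vc=[25]
3: 0xd5 (blk 26, set 2) → MISS  vc=[25, 18]
4: 0xea (blk 29, set 1) → L1-HIT  vc=[25, 18]
5: 0xed (blk 29, set 1) → L1-HIT  vc=[25, 18]
6: 0x91 (blk 18, set 2) → VC-HIT  vc=[25, 26]
7: 0xca (blk 25, set 1) → VC-HIT  vc=[29, 26]
8: 0x92 (blk 18, set 2) → L1-HIT  vc=[29, 26]
9: 0x92 (blk 18, set 2) → L1-HIT  vc=[29, 26]
10: 0xd2 (blk 26, set 2) → VC-HIT  vc=[29, 18]
11: 0x6e (blk 13, set 1) → MISS  vc=[29, 18, 25]
12: 0xeb (blk 29, set 1) → VC-HIT  vc=[13, 18, 25]

VC = [13, 18, 25]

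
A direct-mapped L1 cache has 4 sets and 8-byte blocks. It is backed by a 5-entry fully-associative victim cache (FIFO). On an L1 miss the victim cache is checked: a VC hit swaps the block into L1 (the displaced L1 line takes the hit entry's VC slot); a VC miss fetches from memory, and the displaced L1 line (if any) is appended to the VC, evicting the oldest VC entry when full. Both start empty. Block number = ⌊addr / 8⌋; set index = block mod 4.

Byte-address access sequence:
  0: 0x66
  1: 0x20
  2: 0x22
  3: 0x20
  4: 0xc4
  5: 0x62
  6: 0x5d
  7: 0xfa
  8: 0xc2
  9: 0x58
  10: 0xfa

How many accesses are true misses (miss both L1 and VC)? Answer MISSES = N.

MISSES = 5

0: 0x66 (blk 12, set 0) → MISS  vc=[]
1: 0x20 (blk 4, set 0) → MISS  vc=[12]
2: 0x22 (blk 4, set 0) → L1-HIT  vc=[12]
3: 0x20 (blk 4, set 0) → L1-HIT  vc=[12]
4: 0xc4 (blk 24, set 0) → MISS  vc=[12, 4]
5: 0x62 (blk 12, set 0) → VC-HIT  vc=[24, 4]
6: 0x5d (blk 11, set 3) → MISS  vc=[24, 4]
7: 0xfa (blk 31, set 3) → MISS  vc=[24, 4, 11]
8: 0xc2 (blk 24, set 0) → VC-HIT  vc=[12, 4, 11]
9: 0x58 (blk 11, set 3) → VC-HIT  vc=[12, 4, 31]
10: 0xfa (blk 31, set 3) → VC-HIT  vc=[12, 4, 11]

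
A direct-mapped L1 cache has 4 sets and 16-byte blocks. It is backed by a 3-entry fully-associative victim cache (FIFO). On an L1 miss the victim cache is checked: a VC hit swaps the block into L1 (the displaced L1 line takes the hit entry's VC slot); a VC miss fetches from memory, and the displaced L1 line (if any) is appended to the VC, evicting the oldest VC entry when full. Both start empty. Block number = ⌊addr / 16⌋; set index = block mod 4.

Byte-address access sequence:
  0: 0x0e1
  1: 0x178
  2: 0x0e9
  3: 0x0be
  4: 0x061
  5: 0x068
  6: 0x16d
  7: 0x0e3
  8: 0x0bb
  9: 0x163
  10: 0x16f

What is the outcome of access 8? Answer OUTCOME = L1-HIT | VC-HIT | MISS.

  [0] addr=0xe1 blk=14 s=2: MISS | VC []
  [1] addr=0x178 blk=23 s=3: MISS | VC []
  [2] addr=0xe9 blk=14 s=2: L1-HIT | VC []
  [3] addr=0xbe blk=11 s=3: MISS | VC [23]
  [4] addr=0x61 blk=6 s=2: MISS | VC [23, 14]
  [5] addr=0x68 blk=6 s=2: L1-HIT | VC [23, 14]
  [6] addr=0x16d blk=22 s=2: MISS | VC [23, 14, 6]
  [7] addr=0xe3 blk=14 s=2: VC-HIT | VC [23, 22, 6]
  [8] addr=0xbb blk=11 s=3: L1-HIT | VC [23, 22, 6]
  [9] addr=0x163 blk=22 s=2: VC-HIT | VC [23, 14, 6]
  [10] addr=0x16f blk=22 s=2: L1-HIT | VC [23, 14, 6]

OUTCOME = L1-HIT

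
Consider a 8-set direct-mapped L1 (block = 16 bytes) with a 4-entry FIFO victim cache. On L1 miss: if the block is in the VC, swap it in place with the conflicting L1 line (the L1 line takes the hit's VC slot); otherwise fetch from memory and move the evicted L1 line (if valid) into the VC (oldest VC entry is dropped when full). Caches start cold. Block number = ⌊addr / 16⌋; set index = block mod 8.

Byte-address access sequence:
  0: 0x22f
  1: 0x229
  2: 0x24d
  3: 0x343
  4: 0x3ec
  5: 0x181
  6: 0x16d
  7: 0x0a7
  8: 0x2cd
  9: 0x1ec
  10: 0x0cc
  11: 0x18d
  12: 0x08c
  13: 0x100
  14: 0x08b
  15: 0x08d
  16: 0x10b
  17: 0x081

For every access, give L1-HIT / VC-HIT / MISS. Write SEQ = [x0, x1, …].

#0 0x22f→b34/s2 MISS; vc=[]
#1 0x229→b34/s2 L1-HIT; vc=[]
#2 0x24d→b36/s4 MISS; vc=[]
#3 0x343→b52/s4 MISS; vc=[36]
#4 0x3ec→b62/s6 MISS; vc=[36]
#5 0x181→b24/s0 MISS; vc=[36]
#6 0x16d→b22/s6 MISS; vc=[36,62]
#7 0xa7→b10/s2 MISS; vc=[36,62,34]
#8 0x2cd→b44/s4 MISS; vc=[36,62,34,52]
#9 0x1ec→b30/s6 MISS; vc=[62,34,52,22]
#10 0xcc→b12/s4 MISS; vc=[34,52,22,44]
#11 0x18d→b24/s0 L1-HIT; vc=[34,52,22,44]
#12 0x8c→b8/s0 MISS; vc=[52,22,44,24]
#13 0x100→b16/s0 MISS; vc=[22,44,24,8]
#14 0x8b→b8/s0 VC-HIT; vc=[22,44,24,16]
#15 0x8d→b8/s0 L1-HIT; vc=[22,44,24,16]
#16 0x10b→b16/s0 VC-HIT; vc=[22,44,24,8]
#17 0x81→b8/s0 VC-HIT; vc=[22,44,24,16]

SEQ = [MISS, L1-HIT, MISS, MISS, MISS, MISS, MISS, MISS, MISS, MISS, MISS, L1-HIT, MISS, MISS, VC-HIT, L1-HIT, VC-HIT, VC-HIT]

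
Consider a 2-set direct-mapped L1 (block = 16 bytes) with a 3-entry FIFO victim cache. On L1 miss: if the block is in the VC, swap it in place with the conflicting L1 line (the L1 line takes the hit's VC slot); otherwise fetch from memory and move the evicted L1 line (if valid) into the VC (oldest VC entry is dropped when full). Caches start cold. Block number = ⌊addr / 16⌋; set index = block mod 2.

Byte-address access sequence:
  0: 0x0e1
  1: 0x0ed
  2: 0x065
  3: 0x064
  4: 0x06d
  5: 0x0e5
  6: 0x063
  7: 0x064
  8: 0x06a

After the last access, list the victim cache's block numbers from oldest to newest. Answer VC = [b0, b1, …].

VC = [14]

#0 0xe1→b14/s0 MISS; vc=[]
#1 0xed→b14/s0 L1-HIT; vc=[]
#2 0x65→b6/s0 MISS; vc=[14]
#3 0x64→b6/s0 L1-HIT; vc=[14]
#4 0x6d→b6/s0 L1-HIT; vc=[14]
#5 0xe5→b14/s0 VC-HIT; vc=[6]
#6 0x63→b6/s0 VC-HIT; vc=[14]
#7 0x64→b6/s0 L1-HIT; vc=[14]
#8 0x6a→b6/s0 L1-HIT; vc=[14]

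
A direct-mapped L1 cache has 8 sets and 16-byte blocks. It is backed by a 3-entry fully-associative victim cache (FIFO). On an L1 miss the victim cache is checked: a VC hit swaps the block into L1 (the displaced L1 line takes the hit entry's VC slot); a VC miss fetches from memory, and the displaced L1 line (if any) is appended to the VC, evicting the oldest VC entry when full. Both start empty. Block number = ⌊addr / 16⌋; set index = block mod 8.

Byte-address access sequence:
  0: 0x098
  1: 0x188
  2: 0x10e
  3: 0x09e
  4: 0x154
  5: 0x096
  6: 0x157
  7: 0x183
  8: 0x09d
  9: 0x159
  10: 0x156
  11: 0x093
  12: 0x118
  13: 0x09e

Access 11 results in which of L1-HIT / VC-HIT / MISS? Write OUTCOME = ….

0: 0x98 (blk 9, set 1) → MISS  vc=[]
1: 0x188 (blk 24, set 0) → MISS  vc=[]
2: 0x10e (blk 16, set 0) → MISS  vc=[24]
3: 0x9e (blk 9, set 1) → L1-HIT  vc=[24]
4: 0x154 (blk 21, set 5) → MISS  vc=[24]
5: 0x96 (blk 9, set 1) → L1-HIT  vc=[24]
6: 0x157 (blk 21, set 5) → L1-HIT  vc=[24]
7: 0x183 (blk 24, set 0) → VC-HIT  vc=[16]
8: 0x9d (blk 9, set 1) → L1-HIT  vc=[16]
9: 0x159 (blk 21, set 5) → L1-HIT  vc=[16]
10: 0x156 (blk 21, set 5) → L1-HIT  vc=[16]
11: 0x93 (blk 9, set 1) → L1-HIT  vc=[16]
12: 0x118 (blk 17, set 1) → MISS  vc=[16, 9]
13: 0x9e (blk 9, set 1) → VC-HIT  vc=[16, 17]

OUTCOME = L1-HIT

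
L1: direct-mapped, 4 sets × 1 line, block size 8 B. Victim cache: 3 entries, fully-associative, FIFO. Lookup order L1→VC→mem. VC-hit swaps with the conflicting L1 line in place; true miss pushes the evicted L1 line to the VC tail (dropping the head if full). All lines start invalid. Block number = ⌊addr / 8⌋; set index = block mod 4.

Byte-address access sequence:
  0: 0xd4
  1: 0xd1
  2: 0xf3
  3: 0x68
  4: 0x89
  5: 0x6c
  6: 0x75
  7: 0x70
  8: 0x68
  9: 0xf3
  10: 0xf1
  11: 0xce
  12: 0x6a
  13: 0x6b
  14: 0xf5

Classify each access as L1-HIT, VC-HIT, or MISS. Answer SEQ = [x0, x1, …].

SEQ = [MISS, L1-HIT, MISS, MISS, MISS, VC-HIT, MISS, L1-HIT, L1-HIT, VC-HIT, L1-HIT, MISS, VC-HIT, L1-HIT, L1-HIT]

  [0] addr=0xd4 blk=26 s=2: MISS | VC []
  [1] addr=0xd1 blk=26 s=2: L1-HIT | VC []
  [2] addr=0xf3 blk=30 s=2: MISS | VC [26]
  [3] addr=0x68 blk=13 s=1: MISS | VC [26]
  [4] addr=0x89 blk=17 s=1: MISS | VC [26, 13]
  [5] addr=0x6c blk=13 s=1: VC-HIT | VC [26, 17]
  [6] addr=0x75 blk=14 s=2: MISS | VC [26, 17, 30]
  [7] addr=0x70 blk=14 s=2: L1-HIT | VC [26, 17, 30]
  [8] addr=0x68 blk=13 s=1: L1-HIT | VC [26, 17, 30]
  [9] addr=0xf3 blk=30 s=2: VC-HIT | VC [26, 17, 14]
  [10] addr=0xf1 blk=30 s=2: L1-HIT | VC [26, 17, 14]
  [11] addr=0xce blk=25 s=1: MISS | VC [17, 14, 13]
  [12] addr=0x6a blk=13 s=1: VC-HIT | VC [17, 14, 25]
  [13] addr=0x6b blk=13 s=1: L1-HIT | VC [17, 14, 25]
  [14] addr=0xf5 blk=30 s=2: L1-HIT | VC [17, 14, 25]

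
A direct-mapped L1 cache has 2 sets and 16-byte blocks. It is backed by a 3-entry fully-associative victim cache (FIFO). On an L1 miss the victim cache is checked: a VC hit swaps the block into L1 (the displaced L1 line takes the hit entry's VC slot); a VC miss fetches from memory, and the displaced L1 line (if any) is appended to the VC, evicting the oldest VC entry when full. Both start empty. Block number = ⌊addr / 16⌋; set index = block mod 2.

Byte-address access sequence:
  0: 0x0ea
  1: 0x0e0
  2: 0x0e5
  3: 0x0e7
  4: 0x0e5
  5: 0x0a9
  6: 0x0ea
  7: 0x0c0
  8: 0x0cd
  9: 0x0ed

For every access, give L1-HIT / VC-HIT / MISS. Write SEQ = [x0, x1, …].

0: 0xea (blk 14, set 0) → MISS  vc=[]
1: 0xe0 (blk 14, set 0) → L1-HIT  vc=[]
2: 0xe5 (blk 14, set 0) → L1-HIT  vc=[]
3: 0xe7 (blk 14, set 0) → L1-HIT  vc=[]
4: 0xe5 (blk 14, set 0) → L1-HIT  vc=[]
5: 0xa9 (blk 10, set 0) → MISS  vc=[14]
6: 0xea (blk 14, set 0) → VC-HIT  vc=[10]
7: 0xc0 (blk 12, set 0) → MISS  vc=[10, 14]
8: 0xcd (blk 12, set 0) → L1-HIT  vc=[10, 14]
9: 0xed (blk 14, set 0) → VC-HIT  vc=[10, 12]

SEQ = [MISS, L1-HIT, L1-HIT, L1-HIT, L1-HIT, MISS, VC-HIT, MISS, L1-HIT, VC-HIT]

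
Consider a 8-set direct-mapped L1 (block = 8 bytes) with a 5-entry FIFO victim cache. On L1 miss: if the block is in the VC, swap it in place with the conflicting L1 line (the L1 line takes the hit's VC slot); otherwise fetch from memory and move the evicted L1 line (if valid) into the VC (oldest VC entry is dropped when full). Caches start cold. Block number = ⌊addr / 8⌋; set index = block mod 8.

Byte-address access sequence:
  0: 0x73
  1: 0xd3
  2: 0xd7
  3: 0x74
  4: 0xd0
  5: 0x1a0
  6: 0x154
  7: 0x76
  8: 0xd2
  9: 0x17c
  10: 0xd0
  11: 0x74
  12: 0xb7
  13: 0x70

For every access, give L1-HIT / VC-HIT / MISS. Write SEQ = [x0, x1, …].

SEQ = [MISS, MISS, L1-HIT, L1-HIT, L1-HIT, MISS, MISS, L1-HIT, VC-HIT, MISS, L1-HIT, L1-HIT, MISS, VC-HIT]

#0 0x73→b14/s6 MISS; vc=[]
#1 0xd3→b26/s2 MISS; vc=[]
#2 0xd7→b26/s2 L1-HIT; vc=[]
#3 0x74→b14/s6 L1-HIT; vc=[]
#4 0xd0→b26/s2 L1-HIT; vc=[]
#5 0x1a0→b52/s4 MISS; vc=[]
#6 0x154→b42/s2 MISS; vc=[26]
#7 0x76→b14/s6 L1-HIT; vc=[26]
#8 0xd2→b26/s2 VC-HIT; vc=[42]
#9 0x17c→b47/s7 MISS; vc=[42]
#10 0xd0→b26/s2 L1-HIT; vc=[42]
#11 0x74→b14/s6 L1-HIT; vc=[42]
#12 0xb7→b22/s6 MISS; vc=[42,14]
#13 0x70→b14/s6 VC-HIT; vc=[42,22]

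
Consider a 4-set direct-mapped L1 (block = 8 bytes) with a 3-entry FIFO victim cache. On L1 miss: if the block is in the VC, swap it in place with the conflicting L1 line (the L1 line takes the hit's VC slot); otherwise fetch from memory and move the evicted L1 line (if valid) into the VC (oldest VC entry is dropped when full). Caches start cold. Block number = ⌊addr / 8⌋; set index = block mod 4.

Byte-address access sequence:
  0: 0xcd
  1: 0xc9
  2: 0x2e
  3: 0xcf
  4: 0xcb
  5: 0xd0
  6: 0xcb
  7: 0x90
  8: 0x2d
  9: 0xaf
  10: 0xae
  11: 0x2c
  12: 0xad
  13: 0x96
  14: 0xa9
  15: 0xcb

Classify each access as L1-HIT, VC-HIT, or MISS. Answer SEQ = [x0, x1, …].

  [0] addr=0xcd blk=25 s=1: MISS | VC []
  [1] addr=0xc9 blk=25 s=1: L1-HIT | VC []
  [2] addr=0x2e blk=5 s=1: MISS | VC [25]
  [3] addr=0xcf blk=25 s=1: VC-HIT | VC [5]
  [4] addr=0xcb blk=25 s=1: L1-HIT | VC [5]
  [5] addr=0xd0 blk=26 s=2: MISS | VC [5]
  [6] addr=0xcb blk=25 s=1: L1-HIT | VC [5]
  [7] addr=0x90 blk=18 s=2: MISS | VC [5, 26]
  [8] addr=0x2d blk=5 s=1: VC-HIT | VC [25, 26]
  [9] addr=0xaf blk=21 s=1: MISS | VC [25, 26, 5]
  [10] addr=0xae blk=21 s=1: L1-HIT | VC [25, 26, 5]
  [11] addr=0x2c blk=5 s=1: VC-HIT | VC [25, 26, 21]
  [12] addr=0xad blk=21 s=1: VC-HIT | VC [25, 26, 5]
  [13] addr=0x96 blk=18 s=2: L1-HIT | VC [25, 26, 5]
  [14] addr=0xa9 blk=21 s=1: L1-HIT | VC [25, 26, 5]
  [15] addr=0xcb blk=25 s=1: VC-HIT | VC [21, 26, 5]

SEQ = [MISS, L1-HIT, MISS, VC-HIT, L1-HIT, MISS, L1-HIT, MISS, VC-HIT, MISS, L1-HIT, VC-HIT, VC-HIT, L1-HIT, L1-HIT, VC-HIT]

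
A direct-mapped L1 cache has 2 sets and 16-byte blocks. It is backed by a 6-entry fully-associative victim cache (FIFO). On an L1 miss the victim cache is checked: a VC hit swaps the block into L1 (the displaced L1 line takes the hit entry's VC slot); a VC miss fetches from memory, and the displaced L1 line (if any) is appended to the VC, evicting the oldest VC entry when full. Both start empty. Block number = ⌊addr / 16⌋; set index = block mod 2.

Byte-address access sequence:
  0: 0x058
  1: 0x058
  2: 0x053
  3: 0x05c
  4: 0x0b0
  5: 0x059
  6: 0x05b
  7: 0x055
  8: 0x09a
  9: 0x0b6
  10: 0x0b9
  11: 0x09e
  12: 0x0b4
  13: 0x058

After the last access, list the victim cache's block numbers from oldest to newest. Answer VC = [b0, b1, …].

  [0] addr=0x58 blk=5 s=1: MISS | VC []
  [1] addr=0x58 blk=5 s=1: L1-HIT | VC []
  [2] addr=0x53 blk=5 s=1: L1-HIT | VC []
  [3] addr=0x5c blk=5 s=1: L1-HIT | VC []
  [4] addr=0xb0 blk=11 s=1: MISS | VC [5]
  [5] addr=0x59 blk=5 s=1: VC-HIT | VC [11]
  [6] addr=0x5b blk=5 s=1: L1-HIT | VC [11]
  [7] addr=0x55 blk=5 s=1: L1-HIT | VC [11]
  [8] addr=0x9a blk=9 s=1: MISS | VC [11, 5]
  [9] addr=0xb6 blk=11 s=1: VC-HIT | VC [9, 5]
  [10] addr=0xb9 blk=11 s=1: L1-HIT | VC [9, 5]
  [11] addr=0x9e blk=9 s=1: VC-HIT | VC [11, 5]
  [12] addr=0xb4 blk=11 s=1: VC-HIT | VC [9, 5]
  [13] addr=0x58 blk=5 s=1: VC-HIT | VC [9, 11]

VC = [9, 11]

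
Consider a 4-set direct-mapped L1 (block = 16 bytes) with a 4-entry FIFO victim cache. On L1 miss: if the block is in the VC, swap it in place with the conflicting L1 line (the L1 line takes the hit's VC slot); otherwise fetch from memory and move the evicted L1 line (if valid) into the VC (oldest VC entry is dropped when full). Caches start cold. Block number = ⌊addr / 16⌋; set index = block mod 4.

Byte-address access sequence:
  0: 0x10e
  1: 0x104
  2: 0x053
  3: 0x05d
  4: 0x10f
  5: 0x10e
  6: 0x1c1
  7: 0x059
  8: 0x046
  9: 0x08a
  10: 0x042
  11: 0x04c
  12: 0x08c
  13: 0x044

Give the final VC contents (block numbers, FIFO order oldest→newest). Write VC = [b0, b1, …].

0: 0x10e (blk 16, set 0) → MISS  vc=[]
1: 0x104 (blk 16, set 0) → L1-HIT  vc=[]
2: 0x53 (blk 5, set 1) → MISS  vc=[]
3: 0x5d (blk 5, set 1) → L1-HIT  vc=[]
4: 0x10f (blk 16, set 0) → L1-HIT  vc=[]
5: 0x10e (blk 16, set 0) → L1-HIT  vc=[]
6: 0x1c1 (blk 28, set 0) → MISS  vc=[16]
7: 0x59 (blk 5, set 1) → L1-HIT  vc=[16]
8: 0x46 (blk 4, set 0) → MISS  vc=[16, 28]
9: 0x8a (blk 8, set 0) → MISS  vc=[16, 28, 4]
10: 0x42 (blk 4, set 0) → VC-HIT  vc=[16, 28, 8]
11: 0x4c (blk 4, set 0) → L1-HIT  vc=[16, 28, 8]
12: 0x8c (blk 8, set 0) → VC-HIT  vc=[16, 28, 4]
13: 0x44 (blk 4, set 0) → VC-HIT  vc=[16, 28, 8]

VC = [16, 28, 8]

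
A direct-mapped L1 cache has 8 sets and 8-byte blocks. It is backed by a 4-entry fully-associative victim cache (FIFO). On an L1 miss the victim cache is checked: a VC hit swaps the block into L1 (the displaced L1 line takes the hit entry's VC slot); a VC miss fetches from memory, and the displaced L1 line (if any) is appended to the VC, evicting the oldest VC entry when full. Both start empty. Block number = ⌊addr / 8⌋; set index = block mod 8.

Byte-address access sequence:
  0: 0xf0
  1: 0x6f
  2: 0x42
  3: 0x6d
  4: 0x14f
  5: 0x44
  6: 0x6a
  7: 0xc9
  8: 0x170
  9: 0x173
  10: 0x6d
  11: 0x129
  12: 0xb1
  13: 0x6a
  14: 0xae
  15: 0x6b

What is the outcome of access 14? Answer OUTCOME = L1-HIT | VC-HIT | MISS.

OUTCOME = MISS

0: 0xf0 (blk 30, set 6) → MISS  vc=[]
1: 0x6f (blk 13, set 5) → MISS  vc=[]
2: 0x42 (blk 8, set 0) → MISS  vc=[]
3: 0x6d (blk 13, set 5) → L1-HIT  vc=[]
4: 0x14f (blk 41, set 1) → MISS  vc=[]
5: 0x44 (blk 8, set 0) → L1-HIT  vc=[]
6: 0x6a (blk 13, set 5) → L1-HIT  vc=[]
7: 0xc9 (blk 25, set 1) → MISS  vc=[41]
8: 0x170 (blk 46, set 6) → MISS  vc=[41, 30]
9: 0x173 (blk 46, set 6) → L1-HIT  vc=[41, 30]
10: 0x6d (blk 13, set 5) → L1-HIT  vc=[41, 30]
11: 0x129 (blk 37, set 5) → MISS  vc=[41, 30, 13]
12: 0xb1 (blk 22, set 6) → MISS  vc=[41, 30, 13, 46]
13: 0x6a (blk 13, set 5) → VC-HIT  vc=[41, 30, 37, 46]
14: 0xae (blk 21, set 5) → MISS  vc=[30, 37, 46, 13]
15: 0x6b (blk 13, set 5) → VC-HIT  vc=[30, 37, 46, 21]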